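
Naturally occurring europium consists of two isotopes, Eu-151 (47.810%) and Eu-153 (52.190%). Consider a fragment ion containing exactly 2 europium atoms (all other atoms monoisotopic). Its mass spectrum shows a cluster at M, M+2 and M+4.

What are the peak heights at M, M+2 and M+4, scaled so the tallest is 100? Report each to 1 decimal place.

45.8 : 100.0 : 54.6

Each Eu atom is independently Eu-151 (p = 0.47810) or Eu-153 (q = 0.52190); the cluster is the binomial expansion (p + q)^2.
P(M) = 0.47810^2 = 0.228580
P(M+2) = 2 × 0.47810^1 × 0.52190^1 = 0.499041
P(M+4) = 0.52190^2 = 0.272380
The M+2 peak is largest (0.499041); scaling to 100 gives 45.8 : 100.0 : 54.6.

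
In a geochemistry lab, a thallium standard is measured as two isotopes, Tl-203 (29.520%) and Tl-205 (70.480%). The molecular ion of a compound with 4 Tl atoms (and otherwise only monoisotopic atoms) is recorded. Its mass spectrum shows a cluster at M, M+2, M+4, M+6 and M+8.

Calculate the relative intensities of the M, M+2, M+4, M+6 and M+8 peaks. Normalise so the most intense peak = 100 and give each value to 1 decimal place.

1.8 : 17.5 : 62.8 : 100.0 : 59.7

Expanding (0.29520 + 0.70480)^4:
P(M) = 0.29520^4 = 0.007594
P(M+2) = 4 × 0.29520^3 × 0.70480^1 = 0.072523
P(M+4) = 6 × 0.29520^2 × 0.70480^2 = 0.259726
P(M+6) = 4 × 0.29520^1 × 0.70480^3 = 0.413403
P(M+8) = 0.70480^4 = 0.246754
The M+6 peak is largest (0.413403); scaling to 100 gives 1.8 : 17.5 : 62.8 : 100.0 : 59.7.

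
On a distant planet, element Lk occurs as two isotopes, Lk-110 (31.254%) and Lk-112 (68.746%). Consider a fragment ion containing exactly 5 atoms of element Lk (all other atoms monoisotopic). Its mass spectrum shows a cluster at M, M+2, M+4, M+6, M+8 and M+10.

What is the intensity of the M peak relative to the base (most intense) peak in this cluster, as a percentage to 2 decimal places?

0.85%

Term probabilities: M 0.0030, M+2 0.0328, M+4 0.1443, M+6 0.3174, M+8 0.3490, M+10 0.1535. Base peak = M+8.
P(M+8) = C(5,4) × 0.31254^1 × 0.68746^4 = 5 × 0.31254 × 0.22335194 = 0.349032 (base)
P(M) = C(5,0) × 0.31254^5 × 0.68746^0 = 1 × 0.00298214 × 1.0000 = 0.002982
Relative intensity = 0.002982 / 0.349032 × 100 = 0.85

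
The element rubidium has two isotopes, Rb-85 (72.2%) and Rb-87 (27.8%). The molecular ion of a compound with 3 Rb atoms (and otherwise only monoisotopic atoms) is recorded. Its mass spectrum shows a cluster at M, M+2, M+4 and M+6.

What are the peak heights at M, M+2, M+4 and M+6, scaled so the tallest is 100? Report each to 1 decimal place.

Expanding (0.722 + 0.278)^3:
P(M) = 0.722^3 = 0.376367
P(M+2) = 3 × 0.722^2 × 0.278^1 = 0.434751
P(M+4) = 3 × 0.722^1 × 0.278^2 = 0.167397
P(M+6) = 0.278^3 = 0.021485
The M+2 peak is largest (0.434751); scaling to 100 gives 86.6 : 100.0 : 38.5 : 4.9.

86.6 : 100.0 : 38.5 : 4.9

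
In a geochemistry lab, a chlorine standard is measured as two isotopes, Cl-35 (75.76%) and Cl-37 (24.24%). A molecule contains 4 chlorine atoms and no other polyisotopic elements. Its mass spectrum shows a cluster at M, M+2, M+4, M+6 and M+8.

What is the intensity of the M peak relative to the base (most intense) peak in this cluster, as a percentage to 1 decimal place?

78.1%

Term probabilities: M 0.3294, M+2 0.4216, M+4 0.2023, M+6 0.0432, M+8 0.0035. Base peak = M+2.
P(M+2) = C(4,1) × 0.7576^3 × 0.2424^1 = 4 × 0.4348304 × 0.2424 = 0.421612 (base)
P(M) = C(4,0) × 0.7576^4 × 0.2424^0 = 1 × 0.32942751 × 1.0000 = 0.329428
Relative intensity = 0.329428 / 0.421612 × 100 = 78.1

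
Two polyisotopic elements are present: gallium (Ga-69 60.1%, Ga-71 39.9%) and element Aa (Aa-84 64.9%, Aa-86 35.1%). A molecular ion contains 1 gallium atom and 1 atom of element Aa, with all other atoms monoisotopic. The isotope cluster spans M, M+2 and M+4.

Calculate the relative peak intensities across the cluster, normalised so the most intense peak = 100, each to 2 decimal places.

Gallium pattern (n=1): 0.6010 : 0.3990
Element Aa pattern (n=1): 0.6490 : 0.3510
Convolve the two distributions (both contribute in 2-u steps):
  M: 0.6010×0.6490 = 0.390049
  M+2: 0.6010×0.3510 + 0.3990×0.6490 = 0.469902
  M+4: 0.3990×0.3510 = 0.140049
Scale to base peak (0.469902) = 100: 83.01 : 100.00 : 29.80

83.01 : 100.00 : 29.80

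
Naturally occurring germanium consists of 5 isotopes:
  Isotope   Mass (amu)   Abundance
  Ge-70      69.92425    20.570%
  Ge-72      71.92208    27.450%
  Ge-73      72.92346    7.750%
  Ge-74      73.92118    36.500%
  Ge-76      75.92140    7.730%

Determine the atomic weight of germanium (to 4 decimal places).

Average mass = Σ (abundance × isotope mass) = 0.20570 × 69.92425 + 0.27450 × 71.92208 + 0.07750 × 72.92346 + 0.36500 × 73.92118 + 0.07730 × 75.92140
= 14.383418 + 19.742611 + 5.651568 + 26.981231 + 5.868724 = 72.627552 amu

72.6276 amu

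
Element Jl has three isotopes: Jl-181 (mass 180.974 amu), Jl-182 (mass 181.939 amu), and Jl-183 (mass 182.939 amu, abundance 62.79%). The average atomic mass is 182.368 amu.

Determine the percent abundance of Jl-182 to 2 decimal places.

16.60%

The remaining 37.21% is split between Jl-181 (fraction x) and Jl-182 (fraction 0.3721 − x).
Substituting: 180.974x + 181.939(0.3721 − x) = 67.5006019
(180.974 − 181.939)x = -0.1989  ⇒  x = 0.20611, y = 0.16599
Jl-181: 20.61%, Jl-182: 16.60%.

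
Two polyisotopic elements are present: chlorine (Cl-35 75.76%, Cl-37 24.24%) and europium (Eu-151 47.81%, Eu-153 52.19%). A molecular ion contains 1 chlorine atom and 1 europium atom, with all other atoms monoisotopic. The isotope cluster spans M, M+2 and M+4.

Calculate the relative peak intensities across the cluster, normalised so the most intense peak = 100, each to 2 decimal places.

70.84 : 100.00 : 24.74

Chlorine pattern (n=1): 0.7576 : 0.2424
Europium pattern (n=1): 0.4781 : 0.5219
Convolve the two distributions (both contribute in 2-u steps):
  M: 0.7576×0.4781 = 0.362209
  M+2: 0.7576×0.5219 + 0.2424×0.4781 = 0.511283
  M+4: 0.2424×0.5219 = 0.126509
Scale to base peak (0.511283) = 100: 70.84 : 100.00 : 24.74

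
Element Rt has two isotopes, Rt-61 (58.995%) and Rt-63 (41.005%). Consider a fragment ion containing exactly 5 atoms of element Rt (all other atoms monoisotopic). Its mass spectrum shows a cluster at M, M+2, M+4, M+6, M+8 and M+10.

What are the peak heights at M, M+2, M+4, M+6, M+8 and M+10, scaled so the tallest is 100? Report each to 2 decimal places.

Expanding (0.58995 + 0.41005)^5:
P(M) = 0.58995^5 = 0.071462
P(M+2) = 5 × 0.58995^4 × 0.41005^1 = 0.248352
P(M+4) = 10 × 0.58995^3 × 0.41005^2 = 0.345239
P(M+6) = 10 × 0.58995^2 × 0.41005^3 = 0.239961
P(M+8) = 5 × 0.58995^1 × 0.41005^4 = 0.083394
P(M+10) = 0.41005^5 = 0.011593
The M+4 peak is largest (0.345239); scaling to 100 gives 20.70 : 71.94 : 100.00 : 69.51 : 24.16 : 3.36.

20.70 : 71.94 : 100.00 : 69.51 : 24.16 : 3.36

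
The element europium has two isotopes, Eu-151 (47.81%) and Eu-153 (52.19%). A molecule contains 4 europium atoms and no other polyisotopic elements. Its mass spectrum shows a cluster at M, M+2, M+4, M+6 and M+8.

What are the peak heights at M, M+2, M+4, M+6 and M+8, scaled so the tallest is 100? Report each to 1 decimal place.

The 4 Eu atoms are independent, so intensities follow the terms of (0.4781 + 0.5219)^4.
P(M) = 0.4781^4 = 0.052249
P(M+2) = 4 × 0.4781^3 × 0.5219^1 = 0.228141
P(M+4) = 6 × 0.4781^2 × 0.5219^2 = 0.373563
P(M+6) = 4 × 0.4781^1 × 0.5219^3 = 0.271857
P(M+8) = 0.5219^4 = 0.074191
The M+4 peak is largest (0.373563); scaling to 100 gives 14.0 : 61.1 : 100.0 : 72.8 : 19.9.

14.0 : 61.1 : 100.0 : 72.8 : 19.9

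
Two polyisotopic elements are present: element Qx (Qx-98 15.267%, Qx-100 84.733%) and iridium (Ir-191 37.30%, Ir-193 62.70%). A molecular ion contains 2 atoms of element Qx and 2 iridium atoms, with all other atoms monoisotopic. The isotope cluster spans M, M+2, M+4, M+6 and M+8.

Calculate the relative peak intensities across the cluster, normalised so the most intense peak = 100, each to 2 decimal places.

Element Qx pattern (n=2): 0.02330813 : 0.25872374 : 0.71796813
Iridium pattern (n=2): 0.139129 : 0.467742 : 0.393129
Convolve the two distributions (both contribute in 2-u steps):
  M: 0.02330813×0.139129 = 0.003243
  M+2: 0.02330813×0.467742 + 0.25872374×0.139129 = 0.046898
  M+4: 0.02330813×0.393129 + 0.25872374×0.467742 + 0.71796813×0.139129 = 0.230069
  M+6: 0.25872374×0.393129 + 0.71796813×0.467742 = 0.437536
  M+8: 0.71796813×0.393129 = 0.282254
Scale to base peak (0.437536) = 100: 0.74 : 10.72 : 52.58 : 100.00 : 64.51

0.74 : 10.72 : 52.58 : 100.00 : 64.51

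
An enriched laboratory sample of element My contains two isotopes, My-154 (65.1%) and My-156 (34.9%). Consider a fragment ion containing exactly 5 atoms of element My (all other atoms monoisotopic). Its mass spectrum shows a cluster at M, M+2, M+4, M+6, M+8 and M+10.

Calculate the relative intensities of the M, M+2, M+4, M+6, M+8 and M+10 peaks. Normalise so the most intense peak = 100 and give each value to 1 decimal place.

Expanding (0.651 + 0.349)^5:
P(M) = 0.651^5 = 0.116924
P(M+2) = 5 × 0.651^4 × 0.349^1 = 0.313415
P(M+4) = 10 × 0.651^3 × 0.349^2 = 0.336042
P(M+6) = 10 × 0.651^2 × 0.349^3 = 0.180152
P(M+8) = 5 × 0.651^1 × 0.349^4 = 0.048289
P(M+10) = 0.349^5 = 0.005178
The M+4 peak is largest (0.336042); scaling to 100 gives 34.8 : 93.3 : 100.0 : 53.6 : 14.4 : 1.5.

34.8 : 93.3 : 100.0 : 53.6 : 14.4 : 1.5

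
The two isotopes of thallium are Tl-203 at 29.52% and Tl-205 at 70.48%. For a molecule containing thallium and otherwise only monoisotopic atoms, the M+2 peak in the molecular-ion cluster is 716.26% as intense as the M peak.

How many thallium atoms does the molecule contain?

The M+2/M ratio from n Tl atoms is n · q/p = n · 0.7048/0.2952.
n = 7.1626 × 0.2952/0.7048 = 3.00 ≈ 3

3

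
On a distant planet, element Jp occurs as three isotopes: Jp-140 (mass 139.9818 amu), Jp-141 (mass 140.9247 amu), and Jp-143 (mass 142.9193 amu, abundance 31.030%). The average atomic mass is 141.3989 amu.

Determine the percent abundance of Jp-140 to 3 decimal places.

15.349%

The remaining 68.970% is split between Jp-140 (fraction x) and Jp-141 (fraction 0.68970 − x).
Substituting: 139.9818x + 140.9247(0.68970 − x) = 97.05104121
(139.9818 − 140.9247)x = -0.14472438  ⇒  x = 0.15349, y = 0.53621
Jp-140: 15.349%, Jp-141: 53.621%.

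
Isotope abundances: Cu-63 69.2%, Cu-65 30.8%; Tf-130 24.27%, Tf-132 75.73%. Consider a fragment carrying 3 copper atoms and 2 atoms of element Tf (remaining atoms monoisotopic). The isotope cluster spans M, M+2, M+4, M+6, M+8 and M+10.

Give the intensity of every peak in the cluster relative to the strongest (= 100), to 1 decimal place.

5.4 : 40.6 : 100.0 : 90.0 : 34.0 : 4.6

Copper pattern (n=3): 0.33137389 : 0.44247034 : 0.19693766 : 0.02921811
Element Tf pattern (n=2): 0.05890329 : 0.36759342 : 0.57350329
Convolve the two distributions (both contribute in 2-u steps):
  M: 0.33137389×0.05890329 = 0.019519
  M+2: 0.33137389×0.36759342 + 0.44247034×0.05890329 = 0.147874
  M+4: 0.33137389×0.57350329 + 0.44247034×0.36759342 + 0.19693766×0.05890329 = 0.364293
  M+6: 0.44247034×0.57350329 + 0.19693766×0.36759342 + 0.02921811×0.05890329 = 0.327872
  M+8: 0.19693766×0.57350329 + 0.02921811×0.36759342 = 0.123685
  M+10: 0.02921811×0.57350329 = 0.016757
Scale to base peak (0.364293) = 100: 5.4 : 40.6 : 100.0 : 90.0 : 34.0 : 4.6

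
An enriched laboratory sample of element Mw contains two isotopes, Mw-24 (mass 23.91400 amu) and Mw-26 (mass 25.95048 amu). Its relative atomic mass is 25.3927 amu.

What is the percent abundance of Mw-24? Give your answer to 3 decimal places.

Writing the weighted mean with unknown fraction x of Mw-24:
23.91400·x + 25.95048·(1 − x) = 25.3927
(23.91400 − 25.95048)·x = 25.3927 − 25.95048
x = -0.55778 / -2.03648 = 0.27389 → 27.389% Mw-24, 72.611% Mw-26.

27.389%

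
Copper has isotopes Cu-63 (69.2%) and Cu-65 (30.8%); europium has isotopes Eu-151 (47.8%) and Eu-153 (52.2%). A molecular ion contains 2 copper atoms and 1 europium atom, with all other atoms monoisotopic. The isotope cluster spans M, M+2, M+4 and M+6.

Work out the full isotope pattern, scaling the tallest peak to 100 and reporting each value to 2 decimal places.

50.45 : 100.00 : 59.04 : 10.91

Copper pattern (n=2): 0.478864 : 0.426272 : 0.094864
Europium pattern (n=1): 0.4780 : 0.5220
Convolve the two distributions (both contribute in 2-u steps):
  M: 0.478864×0.4780 = 0.228897
  M+2: 0.478864×0.5220 + 0.426272×0.4780 = 0.453725
  M+4: 0.426272×0.5220 + 0.094864×0.4780 = 0.267859
  M+6: 0.094864×0.5220 = 0.049519
Scale to base peak (0.453725) = 100: 50.45 : 100.00 : 59.04 : 10.91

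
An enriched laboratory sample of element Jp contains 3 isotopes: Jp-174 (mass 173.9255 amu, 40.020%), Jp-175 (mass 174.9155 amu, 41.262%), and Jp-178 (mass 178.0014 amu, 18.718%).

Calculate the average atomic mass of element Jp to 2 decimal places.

175.10 amu

Average mass = Σ (abundance × isotope mass) = 0.40020 × 173.9255 + 0.41262 × 174.9155 + 0.18718 × 178.0014
= 69.60499 + 72.17363 + 33.31830 = 175.09692 amu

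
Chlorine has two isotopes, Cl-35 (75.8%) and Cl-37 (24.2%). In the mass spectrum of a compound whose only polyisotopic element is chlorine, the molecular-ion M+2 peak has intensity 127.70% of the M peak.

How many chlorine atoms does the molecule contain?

The M+2/M ratio from n Cl atoms is n · q/p = n · 0.242/0.758.
n = 1.2770 × 0.758/0.242 = 4.00 ≈ 4

4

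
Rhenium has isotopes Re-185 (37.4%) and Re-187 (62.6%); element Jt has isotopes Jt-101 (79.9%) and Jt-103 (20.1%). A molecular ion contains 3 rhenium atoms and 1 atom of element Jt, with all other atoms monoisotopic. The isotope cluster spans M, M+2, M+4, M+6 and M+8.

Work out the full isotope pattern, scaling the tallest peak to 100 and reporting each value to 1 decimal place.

10.3 : 54.5 : 100.0 : 70.4 : 12.2

Rhenium pattern (n=3): 0.05231362 : 0.26268713 : 0.43968487 : 0.24531438
Element Jt pattern (n=1): 0.7990 : 0.2010
Convolve the two distributions (both contribute in 2-u steps):
  M: 0.05231362×0.7990 = 0.041799
  M+2: 0.05231362×0.2010 + 0.26268713×0.7990 = 0.220402
  M+4: 0.26268713×0.2010 + 0.43968487×0.7990 = 0.404108
  M+6: 0.43968487×0.2010 + 0.24531438×0.7990 = 0.284383
  M+8: 0.24531438×0.2010 = 0.049308
Scale to base peak (0.404108) = 100: 10.3 : 54.5 : 100.0 : 70.4 : 12.2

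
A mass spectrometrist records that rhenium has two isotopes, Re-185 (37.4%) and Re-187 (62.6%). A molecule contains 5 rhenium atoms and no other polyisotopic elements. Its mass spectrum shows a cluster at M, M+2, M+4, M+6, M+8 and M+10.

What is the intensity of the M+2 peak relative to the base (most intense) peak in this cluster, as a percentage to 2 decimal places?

17.85%

Term probabilities: M 0.0073, M+2 0.0612, M+4 0.2050, M+6 0.3431, M+8 0.2872, M+10 0.0961. Base peak = M+6.
P(M+6) = C(5,3) × 0.374^2 × 0.626^3 = 10 × 0.139876 × 0.24531438 = 0.343136 (base)
P(M+2) = C(5,1) × 0.374^4 × 0.626^1 = 5 × 0.0195653 × 0.6260 = 0.061239
Relative intensity = 0.061239 / 0.343136 × 100 = 17.85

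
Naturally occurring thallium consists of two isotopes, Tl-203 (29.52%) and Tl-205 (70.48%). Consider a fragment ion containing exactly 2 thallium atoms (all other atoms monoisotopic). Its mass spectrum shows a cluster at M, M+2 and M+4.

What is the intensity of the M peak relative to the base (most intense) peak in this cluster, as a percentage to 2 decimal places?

17.54%

(0.2952 + 0.7048)^2 gives M 0.0871, M+2 0.4161, M+4 0.4967; the largest is M+4.
P(M+4) = C(2,2) × 0.2952^0 × 0.7048^2 = 1 × 1.0000 × 0.49674304 = 0.496743 (base)
P(M) = C(2,0) × 0.2952^2 × 0.7048^0 = 1 × 0.08714304 × 1.0000 = 0.087143
Relative intensity = 0.087143 / 0.496743 × 100 = 17.54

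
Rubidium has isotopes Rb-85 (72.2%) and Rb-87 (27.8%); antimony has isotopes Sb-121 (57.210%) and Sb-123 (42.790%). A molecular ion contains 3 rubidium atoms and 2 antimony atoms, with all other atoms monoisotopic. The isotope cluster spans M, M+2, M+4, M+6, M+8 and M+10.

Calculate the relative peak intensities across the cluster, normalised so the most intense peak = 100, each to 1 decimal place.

Rubidium pattern (n=3): 0.37636705 : 0.43475086 : 0.16739714 : 0.02148495
Antimony pattern (n=2): 0.32729841 : 0.48960318 : 0.18309841
Convolve the two distributions (both contribute in 2-u steps):
  M: 0.37636705×0.32729841 = 0.123184
  M+2: 0.37636705×0.48960318 + 0.43475086×0.32729841 = 0.326564
  M+4: 0.37636705×0.18309841 + 0.43475086×0.48960318 + 0.16739714×0.32729841 = 0.336556
  M+6: 0.43475086×0.18309841 + 0.16739714×0.48960318 + 0.02148495×0.32729841 = 0.168592
  M+8: 0.16739714×0.18309841 + 0.02148495×0.48960318 = 0.041169
  M+10: 0.02148495×0.18309841 = 0.003934
Scale to base peak (0.336556) = 100: 36.6 : 97.0 : 100.0 : 50.1 : 12.2 : 1.2

36.6 : 97.0 : 100.0 : 50.1 : 12.2 : 1.2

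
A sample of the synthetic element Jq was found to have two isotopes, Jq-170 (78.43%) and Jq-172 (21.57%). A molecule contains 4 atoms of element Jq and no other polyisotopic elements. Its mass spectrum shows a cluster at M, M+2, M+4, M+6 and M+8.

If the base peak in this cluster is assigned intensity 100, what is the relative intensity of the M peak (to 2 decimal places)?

90.90

Term probabilities: M 0.3784, M+2 0.4163, M+4 0.1717, M+6 0.0315, M+8 0.0022. Base peak = M+2.
P(M+2) = C(4,1) × 0.7843^3 × 0.2157^1 = 4 × 0.48244371 × 0.2157 = 0.416252 (base)
P(M) = C(4,0) × 0.7843^4 × 0.2157^0 = 1 × 0.3783806 × 1.0000 = 0.378381
Relative intensity = 0.378381 / 0.416252 × 100 = 90.90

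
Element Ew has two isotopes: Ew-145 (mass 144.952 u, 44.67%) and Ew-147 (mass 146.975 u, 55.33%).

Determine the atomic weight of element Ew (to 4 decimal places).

Ar = Σ fᵢ·mᵢ = 0.4467 × 144.952 + 0.5533 × 146.975
= 64.75006 + 81.32127 = 146.07133 u

146.0713 u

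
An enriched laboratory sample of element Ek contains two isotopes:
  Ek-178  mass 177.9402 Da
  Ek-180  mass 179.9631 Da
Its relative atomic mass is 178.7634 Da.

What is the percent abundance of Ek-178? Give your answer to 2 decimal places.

59.31%

Let x be the fractional abundance of Ek-178; then Ek-180 has abundance 1 − x.
177.9402·x + 179.9631·(1 − x) = 178.7634
(177.9402 − 179.9631)·x = 178.7634 − 179.9631
x = -1.1997 / -2.0229 = 0.59306 → 59.31% Ek-178, 40.69% Ek-180.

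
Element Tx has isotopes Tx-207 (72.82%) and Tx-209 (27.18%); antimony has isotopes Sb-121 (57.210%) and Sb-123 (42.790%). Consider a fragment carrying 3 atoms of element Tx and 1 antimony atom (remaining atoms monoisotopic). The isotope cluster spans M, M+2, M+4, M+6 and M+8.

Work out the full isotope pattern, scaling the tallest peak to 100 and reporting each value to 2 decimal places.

Element Tx pattern (n=3): 0.38614643 : 0.43238643 : 0.16138785 : 0.02007929
Antimony pattern (n=1): 0.5721 : 0.4279
Convolve the two distributions (both contribute in 2-u steps):
  M: 0.38614643×0.5721 = 0.220914
  M+2: 0.38614643×0.4279 + 0.43238643×0.5721 = 0.412600
  M+4: 0.43238643×0.4279 + 0.16138785×0.5721 = 0.277348
  M+6: 0.16138785×0.4279 + 0.02007929×0.5721 = 0.080545
  M+8: 0.02007929×0.4279 = 0.008592
Scale to base peak (0.412600) = 100: 53.54 : 100.00 : 67.22 : 19.52 : 2.08

53.54 : 100.00 : 67.22 : 19.52 : 2.08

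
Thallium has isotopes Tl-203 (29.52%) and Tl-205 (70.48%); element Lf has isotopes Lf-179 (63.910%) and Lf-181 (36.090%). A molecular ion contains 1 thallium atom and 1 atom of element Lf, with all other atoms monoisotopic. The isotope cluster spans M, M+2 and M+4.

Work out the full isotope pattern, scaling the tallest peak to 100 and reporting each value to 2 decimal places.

Thallium pattern (n=1): 0.2952 : 0.7048
Element Lf pattern (n=1): 0.6391 : 0.3609
Convolve the two distributions (both contribute in 2-u steps):
  M: 0.2952×0.6391 = 0.188662
  M+2: 0.2952×0.3609 + 0.7048×0.6391 = 0.556975
  M+4: 0.7048×0.3609 = 0.254362
Scale to base peak (0.556975) = 100: 33.87 : 100.00 : 45.67

33.87 : 100.00 : 45.67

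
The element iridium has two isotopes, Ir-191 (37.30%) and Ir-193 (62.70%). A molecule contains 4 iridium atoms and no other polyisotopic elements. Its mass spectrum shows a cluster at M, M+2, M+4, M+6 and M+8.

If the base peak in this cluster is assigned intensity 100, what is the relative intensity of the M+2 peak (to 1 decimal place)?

35.4

Binomial terms of (0.3730 + 0.6270)^4: M 0.0194, M+2 0.1302, M+4 0.3282, M+6 0.3678, M+8 0.1546 → M+6 is the base peak.
P(M+6) = C(4,3) × 0.3730^1 × 0.6270^3 = 4 × 0.3730 × 0.24649188 = 0.367766 (base)
P(M+2) = C(4,1) × 0.3730^3 × 0.6270^1 = 4 × 0.05189512 × 0.6270 = 0.130153
Relative intensity = 0.130153 / 0.367766 × 100 = 35.4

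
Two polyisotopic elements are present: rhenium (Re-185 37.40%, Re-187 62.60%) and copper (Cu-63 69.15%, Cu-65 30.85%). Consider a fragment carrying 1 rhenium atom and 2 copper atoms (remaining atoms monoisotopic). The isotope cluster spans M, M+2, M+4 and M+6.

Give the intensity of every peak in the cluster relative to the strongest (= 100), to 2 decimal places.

38.97 : 100.00 : 65.96 : 12.98

Rhenium pattern (n=1): 0.3740 : 0.6260
Copper pattern (n=2): 0.47817225 : 0.4266555 : 0.09517225
Convolve the two distributions (both contribute in 2-u steps):
  M: 0.3740×0.47817225 = 0.178836
  M+2: 0.3740×0.4266555 + 0.6260×0.47817225 = 0.458905
  M+4: 0.3740×0.09517225 + 0.6260×0.4266555 = 0.302681
  M+6: 0.6260×0.09517225 = 0.059578
Scale to base peak (0.458905) = 100: 38.97 : 100.00 : 65.96 : 12.98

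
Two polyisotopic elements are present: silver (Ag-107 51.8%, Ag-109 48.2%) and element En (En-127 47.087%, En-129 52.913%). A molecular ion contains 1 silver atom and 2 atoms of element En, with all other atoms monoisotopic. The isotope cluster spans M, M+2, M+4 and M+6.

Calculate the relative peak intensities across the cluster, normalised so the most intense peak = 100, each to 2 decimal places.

29.81 : 94.75 : 100.00 : 35.03

Silver pattern (n=1): 0.5180 : 0.4820
Element En pattern (n=2): 0.22171856 : 0.49830289 : 0.27997856
Convolve the two distributions (both contribute in 2-u steps):
  M: 0.5180×0.22171856 = 0.114850
  M+2: 0.5180×0.49830289 + 0.4820×0.22171856 = 0.364989
  M+4: 0.5180×0.27997856 + 0.4820×0.49830289 = 0.385211
  M+6: 0.4820×0.27997856 = 0.134950
Scale to base peak (0.385211) = 100: 29.81 : 94.75 : 100.00 : 35.03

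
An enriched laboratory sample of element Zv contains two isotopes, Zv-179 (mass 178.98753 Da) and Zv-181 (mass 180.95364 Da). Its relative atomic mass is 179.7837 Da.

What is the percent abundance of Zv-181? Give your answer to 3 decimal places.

With x = fraction of Zv-179 (so Zv-181 is 1 − x):
178.98753·x + 180.95364·(1 − x) = 179.7837
(178.98753 − 180.95364)·x = 179.7837 − 180.95364
x = -1.16994 / -1.96611 = 0.59505 → 59.505% Zv-179, 40.495% Zv-181.

40.495%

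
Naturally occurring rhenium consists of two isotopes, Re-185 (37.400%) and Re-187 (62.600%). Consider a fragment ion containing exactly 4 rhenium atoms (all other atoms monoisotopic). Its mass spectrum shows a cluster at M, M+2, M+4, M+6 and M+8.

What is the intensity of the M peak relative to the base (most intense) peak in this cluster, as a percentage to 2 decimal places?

Term probabilities: M 0.0196, M+2 0.1310, M+4 0.3289, M+6 0.3670, M+8 0.1536. Base peak = M+6.
P(M+6) = C(4,3) × 0.37400^1 × 0.62600^3 = 4 × 0.3740 × 0.24531438 = 0.366990 (base)
P(M) = C(4,0) × 0.37400^4 × 0.62600^0 = 1 × 0.0195653 × 1.0000 = 0.019565
Relative intensity = 0.019565 / 0.366990 × 100 = 5.33

5.33%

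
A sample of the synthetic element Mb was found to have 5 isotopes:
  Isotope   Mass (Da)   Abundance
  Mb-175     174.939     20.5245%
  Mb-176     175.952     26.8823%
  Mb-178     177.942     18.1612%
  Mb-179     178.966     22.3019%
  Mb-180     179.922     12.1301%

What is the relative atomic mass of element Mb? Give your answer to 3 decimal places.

177.259 Da

The abundance-weighted mean is 0.205245 × 174.939 + 0.268823 × 175.952 + 0.181612 × 177.942 + 0.223019 × 178.966 + 0.121301 × 179.922
= 35.9054 + 47.2999 + 32.3164 + 39.9128 + 21.8247 = 177.2592 Da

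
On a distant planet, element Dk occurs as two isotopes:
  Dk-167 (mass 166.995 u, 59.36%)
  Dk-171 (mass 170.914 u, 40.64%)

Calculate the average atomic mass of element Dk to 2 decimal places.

168.59 u

The abundance-weighted mean is 0.5936 × 166.995 + 0.4064 × 170.914
= 99.1282 + 69.4594 = 168.5876 u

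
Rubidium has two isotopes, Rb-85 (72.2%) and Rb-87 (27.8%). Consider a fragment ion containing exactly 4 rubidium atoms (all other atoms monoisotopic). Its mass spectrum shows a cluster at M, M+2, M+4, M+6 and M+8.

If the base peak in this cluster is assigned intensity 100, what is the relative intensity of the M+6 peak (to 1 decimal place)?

14.8

Term probabilities: M 0.2717, M+2 0.4185, M+4 0.2417, M+6 0.0620, M+8 0.0060. Base peak = M+2.
P(M+2) = C(4,1) × 0.722^3 × 0.278^1 = 4 × 0.37636705 × 0.2780 = 0.418520 (base)
P(M+6) = C(4,3) × 0.722^1 × 0.278^3 = 4 × 0.7220 × 0.02148495 = 0.062049
Relative intensity = 0.062049 / 0.418520 × 100 = 14.8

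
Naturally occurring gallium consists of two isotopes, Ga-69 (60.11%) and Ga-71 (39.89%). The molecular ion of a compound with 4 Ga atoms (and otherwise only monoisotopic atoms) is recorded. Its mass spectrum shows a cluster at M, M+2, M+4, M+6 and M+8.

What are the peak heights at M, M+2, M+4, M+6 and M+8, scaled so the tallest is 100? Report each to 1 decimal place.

Each Ga atom is independently Ga-69 (p = 0.6011) or Ga-71 (q = 0.3989); the cluster is the binomial expansion (p + q)^4.
P(M) = 0.6011^4 = 0.130553
P(M+2) = 4 × 0.6011^3 × 0.3989^1 = 0.346549
P(M+4) = 6 × 0.6011^2 × 0.3989^2 = 0.344963
P(M+6) = 4 × 0.6011^1 × 0.3989^3 = 0.152616
P(M+8) = 0.3989^4 = 0.025320
The M+2 peak is largest (0.346549); scaling to 100 gives 37.7 : 100.0 : 99.5 : 44.0 : 7.3.

37.7 : 100.0 : 99.5 : 44.0 : 7.3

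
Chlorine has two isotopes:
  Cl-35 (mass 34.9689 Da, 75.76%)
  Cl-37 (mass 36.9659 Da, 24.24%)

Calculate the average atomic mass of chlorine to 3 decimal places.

35.453 Da

Average mass = Σ (abundance × isotope mass) = 0.7576 × 34.9689 + 0.2424 × 36.9659
= 26.49244 + 8.96053 = 35.45297 Da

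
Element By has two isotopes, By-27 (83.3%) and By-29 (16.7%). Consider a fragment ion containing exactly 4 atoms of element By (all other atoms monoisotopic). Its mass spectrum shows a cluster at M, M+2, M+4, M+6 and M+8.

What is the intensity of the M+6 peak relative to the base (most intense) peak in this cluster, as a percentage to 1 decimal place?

3.2%

(0.833 + 0.167)^4 gives M 0.4815, M+2 0.3861, M+4 0.1161, M+6 0.0155, M+8 0.0008; the largest is M.
P(M) = C(4,0) × 0.833^4 × 0.167^0 = 1 × 0.48148194 × 1.0000 = 0.481482 (base)
P(M+6) = C(4,3) × 0.833^1 × 0.167^3 = 4 × 0.8330 × 0.00465746 = 0.015519
Relative intensity = 0.015519 / 0.481482 × 100 = 3.2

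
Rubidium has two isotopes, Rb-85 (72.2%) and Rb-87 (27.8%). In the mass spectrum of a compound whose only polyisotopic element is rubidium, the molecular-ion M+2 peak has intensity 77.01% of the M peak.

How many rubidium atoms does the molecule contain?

With n Rb atoms, P(M+2)/P(M) = C(n,1)·p^(n−1)q / p^n = n·q/p = n · 0.278/0.722.
n = 0.7701 × 0.722/0.278 = 2.00 ≈ 2

2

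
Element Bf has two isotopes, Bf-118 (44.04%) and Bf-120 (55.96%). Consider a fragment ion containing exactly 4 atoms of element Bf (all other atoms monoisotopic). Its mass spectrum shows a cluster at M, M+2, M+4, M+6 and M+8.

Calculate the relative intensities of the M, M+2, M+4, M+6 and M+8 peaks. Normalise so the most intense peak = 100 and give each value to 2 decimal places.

Each Bf atom is independently Bf-118 (p = 0.4404) or Bf-120 (q = 0.5596); the cluster is the binomial expansion (p + q)^4.
P(M) = 0.4404^4 = 0.037617
P(M+2) = 4 × 0.4404^3 × 0.5596^1 = 0.191196
P(M+4) = 6 × 0.4404^2 × 0.5596^2 = 0.364419
P(M+6) = 4 × 0.4404^1 × 0.5596^3 = 0.308703
P(M+8) = 0.5596^4 = 0.098064
The M+4 peak is largest (0.364419); scaling to 100 gives 10.32 : 52.47 : 100.00 : 84.71 : 26.91.

10.32 : 52.47 : 100.00 : 84.71 : 26.91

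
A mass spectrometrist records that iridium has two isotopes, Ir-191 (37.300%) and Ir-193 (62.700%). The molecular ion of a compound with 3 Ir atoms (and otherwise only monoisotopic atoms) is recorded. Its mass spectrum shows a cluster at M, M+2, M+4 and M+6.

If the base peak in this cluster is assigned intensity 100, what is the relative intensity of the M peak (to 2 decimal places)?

11.80

Binomial terms of (0.37300 + 0.62700)^3: M 0.0519, M+2 0.2617, M+4 0.4399, M+6 0.2465 → M+4 is the base peak.
P(M+4) = C(3,2) × 0.37300^1 × 0.62700^2 = 3 × 0.3730 × 0.393129 = 0.439911 (base)
P(M) = C(3,0) × 0.37300^3 × 0.62700^0 = 1 × 0.05189512 × 1.0000 = 0.051895
Relative intensity = 0.051895 / 0.439911 × 100 = 11.80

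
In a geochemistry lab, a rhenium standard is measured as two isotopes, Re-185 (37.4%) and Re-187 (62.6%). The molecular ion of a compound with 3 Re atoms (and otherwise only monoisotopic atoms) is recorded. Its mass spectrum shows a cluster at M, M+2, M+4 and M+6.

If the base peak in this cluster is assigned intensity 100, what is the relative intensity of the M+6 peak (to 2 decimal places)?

Binomial terms of (0.374 + 0.626)^3: M 0.0523, M+2 0.2627, M+4 0.4397, M+6 0.2453 → M+4 is the base peak.
P(M+4) = C(3,2) × 0.374^1 × 0.626^2 = 3 × 0.3740 × 0.391876 = 0.439685 (base)
P(M+6) = C(3,3) × 0.374^0 × 0.626^3 = 1 × 1.0000 × 0.24531438 = 0.245314
Relative intensity = 0.245314 / 0.439685 × 100 = 55.79

55.79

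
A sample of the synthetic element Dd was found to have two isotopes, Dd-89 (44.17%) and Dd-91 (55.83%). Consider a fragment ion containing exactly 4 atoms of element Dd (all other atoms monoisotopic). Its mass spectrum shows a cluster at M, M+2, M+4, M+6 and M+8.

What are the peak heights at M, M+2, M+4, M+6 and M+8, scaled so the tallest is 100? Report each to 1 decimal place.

The 4 Dd atoms are independent, so intensities follow the terms of (0.4417 + 0.5583)^4.
P(M) = 0.4417^4 = 0.038064
P(M+2) = 4 × 0.4417^3 × 0.5583^1 = 0.192446
P(M+4) = 6 × 0.4417^2 × 0.5583^2 = 0.364873
P(M+6) = 4 × 0.4417^1 × 0.5583^3 = 0.307461
P(M+8) = 0.5583^4 = 0.097156
The M+4 peak is largest (0.364873); scaling to 100 gives 10.4 : 52.7 : 100.0 : 84.3 : 26.6.

10.4 : 52.7 : 100.0 : 84.3 : 26.6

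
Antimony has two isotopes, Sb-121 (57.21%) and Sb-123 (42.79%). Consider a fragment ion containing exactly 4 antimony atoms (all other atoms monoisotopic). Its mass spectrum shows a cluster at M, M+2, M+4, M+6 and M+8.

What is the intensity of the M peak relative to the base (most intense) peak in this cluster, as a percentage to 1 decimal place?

29.8%

Term probabilities: M 0.1071, M+2 0.3205, M+4 0.3596, M+6 0.1793, M+8 0.0335. Base peak = M+4.
P(M+4) = C(4,2) × 0.5721^2 × 0.4279^2 = 6 × 0.32729841 × 0.18309841 = 0.359567 (base)
P(M) = C(4,0) × 0.5721^4 × 0.4279^0 = 1 × 0.10712425 × 1.0000 = 0.107124
Relative intensity = 0.107124 / 0.359567 × 100 = 29.8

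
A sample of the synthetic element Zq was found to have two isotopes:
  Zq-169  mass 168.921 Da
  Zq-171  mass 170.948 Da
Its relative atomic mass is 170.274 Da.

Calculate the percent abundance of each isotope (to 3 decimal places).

With x = fraction of Zq-169 (so Zq-171 is 1 − x):
168.921·x + 170.948·(1 − x) = 170.274
(168.921 − 170.948)·x = 170.274 − 170.948
x = -0.674 / -2.027 = 0.33251 → 33.251% Zq-169, 66.749% Zq-171.

Zq-169: 33.251%, Zq-171: 66.749%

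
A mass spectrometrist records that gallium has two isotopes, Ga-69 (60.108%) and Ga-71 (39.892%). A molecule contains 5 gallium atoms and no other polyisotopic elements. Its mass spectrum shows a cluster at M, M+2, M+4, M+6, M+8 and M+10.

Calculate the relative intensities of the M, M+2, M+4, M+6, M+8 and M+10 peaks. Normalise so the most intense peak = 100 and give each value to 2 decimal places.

22.70 : 75.34 : 100.00 : 66.37 : 22.02 : 2.92

Each Ga atom is independently Ga-69 (p = 0.60108) or Ga-71 (q = 0.39892); the cluster is the binomial expansion (p + q)^5.
P(M) = 0.60108^5 = 0.078462
P(M+2) = 5 × 0.60108^4 × 0.39892^1 = 0.260366
P(M+4) = 10 × 0.60108^3 × 0.39892^2 = 0.345596
P(M+6) = 10 × 0.60108^2 × 0.39892^3 = 0.229362
P(M+8) = 5 × 0.60108^1 × 0.39892^4 = 0.076111
P(M+10) = 0.39892^5 = 0.010103
The M+4 peak is largest (0.345596); scaling to 100 gives 22.70 : 75.34 : 100.00 : 66.37 : 22.02 : 2.92.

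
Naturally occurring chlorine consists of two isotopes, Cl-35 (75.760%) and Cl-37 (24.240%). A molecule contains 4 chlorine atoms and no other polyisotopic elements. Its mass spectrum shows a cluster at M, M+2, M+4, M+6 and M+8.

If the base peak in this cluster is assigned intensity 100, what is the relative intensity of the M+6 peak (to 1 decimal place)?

Term probabilities: M 0.3294, M+2 0.4216, M+4 0.2023, M+6 0.0432, M+8 0.0035. Base peak = M+2.
P(M+2) = C(4,1) × 0.75760^3 × 0.24240^1 = 4 × 0.4348304 × 0.2424 = 0.421612 (base)
P(M+6) = C(4,3) × 0.75760^1 × 0.24240^3 = 4 × 0.7576 × 0.01424288 = 0.043162
Relative intensity = 0.043162 / 0.421612 × 100 = 10.2

10.2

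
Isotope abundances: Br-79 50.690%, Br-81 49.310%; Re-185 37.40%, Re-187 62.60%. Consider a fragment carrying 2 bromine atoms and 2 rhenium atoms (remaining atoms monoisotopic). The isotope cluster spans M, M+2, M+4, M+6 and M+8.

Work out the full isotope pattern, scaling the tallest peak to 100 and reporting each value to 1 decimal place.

9.7 : 51.6 : 100.0 : 84.0 : 25.8

Bromine pattern (n=2): 0.25694761 : 0.49990478 : 0.24314761
Rhenium pattern (n=2): 0.139876 : 0.468248 : 0.391876
Convolve the two distributions (both contribute in 2-u steps):
  M: 0.25694761×0.139876 = 0.035941
  M+2: 0.25694761×0.468248 + 0.49990478×0.139876 = 0.190240
  M+4: 0.25694761×0.391876 + 0.49990478×0.468248 + 0.24314761×0.139876 = 0.368782
  M+6: 0.49990478×0.391876 + 0.24314761×0.468248 = 0.309754
  M+8: 0.24314761×0.391876 = 0.095284
Scale to base peak (0.368782) = 100: 9.7 : 51.6 : 100.0 : 84.0 : 25.8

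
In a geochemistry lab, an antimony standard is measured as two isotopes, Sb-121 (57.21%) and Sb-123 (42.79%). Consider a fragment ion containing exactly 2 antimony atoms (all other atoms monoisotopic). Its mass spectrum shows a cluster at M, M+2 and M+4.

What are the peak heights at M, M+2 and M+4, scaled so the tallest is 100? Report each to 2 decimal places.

66.85 : 100.00 : 37.40

Expanding (0.5721 + 0.4279)^2:
P(M) = 0.5721^2 = 0.327298
P(M+2) = 2 × 0.5721^1 × 0.4279^1 = 0.489603
P(M+4) = 0.4279^2 = 0.183098
The M+2 peak is largest (0.489603); scaling to 100 gives 66.85 : 100.00 : 37.40.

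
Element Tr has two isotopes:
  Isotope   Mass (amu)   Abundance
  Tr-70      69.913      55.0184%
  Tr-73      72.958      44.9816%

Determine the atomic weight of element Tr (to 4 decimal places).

Ar = Σ fᵢ·mᵢ = 0.550184 × 69.913 + 0.449816 × 72.958
= 38.46501 + 32.81768 = 71.28269 amu

71.2827 amu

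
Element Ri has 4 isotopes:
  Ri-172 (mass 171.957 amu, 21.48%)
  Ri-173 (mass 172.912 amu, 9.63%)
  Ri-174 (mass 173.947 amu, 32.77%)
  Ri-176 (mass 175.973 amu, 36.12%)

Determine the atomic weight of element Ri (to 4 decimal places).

174.1517 amu

Ar = Σ fᵢ·mᵢ = 0.2148 × 171.957 + 0.0963 × 172.912 + 0.3277 × 173.947 + 0.3612 × 175.973
= 36.93636 + 16.65143 + 57.00243 + 63.56145 = 174.15167 amu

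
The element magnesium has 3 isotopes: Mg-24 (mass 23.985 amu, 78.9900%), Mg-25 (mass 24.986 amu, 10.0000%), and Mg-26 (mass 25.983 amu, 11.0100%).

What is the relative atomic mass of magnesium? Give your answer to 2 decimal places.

24.31 amu

The abundance-weighted mean is 0.789900 × 23.985 + 0.100000 × 24.986 + 0.110100 × 25.983
= 18.9458 + 2.4986 + 2.8607 = 24.3051 amu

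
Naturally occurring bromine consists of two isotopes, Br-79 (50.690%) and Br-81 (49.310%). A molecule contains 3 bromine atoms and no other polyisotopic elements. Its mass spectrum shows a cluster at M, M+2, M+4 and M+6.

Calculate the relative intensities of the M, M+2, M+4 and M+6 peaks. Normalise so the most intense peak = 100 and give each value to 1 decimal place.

34.3 : 100.0 : 97.3 : 31.5

The 3 Br atoms are independent, so intensities follow the terms of (0.50690 + 0.49310)^3.
P(M) = 0.50690^3 = 0.130247
P(M+2) = 3 × 0.50690^2 × 0.49310^1 = 0.380103
P(M+4) = 3 × 0.50690^1 × 0.49310^2 = 0.369755
P(M+6) = 0.49310^3 = 0.119896
The M+2 peak is largest (0.380103); scaling to 100 gives 34.3 : 100.0 : 97.3 : 31.5.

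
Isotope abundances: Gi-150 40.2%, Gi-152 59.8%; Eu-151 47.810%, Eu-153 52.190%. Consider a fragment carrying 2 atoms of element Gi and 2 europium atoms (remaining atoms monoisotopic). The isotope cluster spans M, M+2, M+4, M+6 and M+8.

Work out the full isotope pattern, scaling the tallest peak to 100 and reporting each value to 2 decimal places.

Element Gi pattern (n=2): 0.161604 : 0.480792 : 0.357604
Europium pattern (n=2): 0.22857961 : 0.49904078 : 0.27237961
Convolve the two distributions (both contribute in 2-u steps):
  M: 0.161604×0.22857961 = 0.036939
  M+2: 0.161604×0.49904078 + 0.480792×0.22857961 = 0.190546
  M+4: 0.161604×0.27237961 + 0.480792×0.49904078 + 0.357604×0.22857961 = 0.365693
  M+6: 0.480792×0.27237961 + 0.357604×0.49904078 = 0.309417
  M+8: 0.357604×0.27237961 = 0.097404
Scale to base peak (0.365693) = 100: 10.10 : 52.11 : 100.00 : 84.61 : 26.64

10.10 : 52.11 : 100.00 : 84.61 : 26.64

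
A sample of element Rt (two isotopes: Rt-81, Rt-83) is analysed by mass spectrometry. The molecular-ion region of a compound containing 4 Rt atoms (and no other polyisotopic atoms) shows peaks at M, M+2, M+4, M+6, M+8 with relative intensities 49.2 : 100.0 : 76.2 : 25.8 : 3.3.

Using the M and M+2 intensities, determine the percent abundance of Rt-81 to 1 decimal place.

If p is the fraction of Rt that is Rt-81, then I(M+2)/I(M) = [C(4,1)·p^3·(1−p)] / p^4 = 4·(1−p)/p = 100.0/49.2 = 2.0325
(1−p)/p = 2.0325/4 = 0.5081  ⇒  p = 1/(1 + 0.5081) = 0.6631
Rt-81: 66.3%, Rt-83: 33.7%.

66.3%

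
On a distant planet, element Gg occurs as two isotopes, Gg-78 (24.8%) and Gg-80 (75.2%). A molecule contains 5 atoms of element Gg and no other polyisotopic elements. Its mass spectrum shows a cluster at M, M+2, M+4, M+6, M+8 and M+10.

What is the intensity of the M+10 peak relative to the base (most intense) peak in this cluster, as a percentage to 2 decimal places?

(0.248 + 0.752)^5 gives M 0.0009, M+2 0.0142, M+4 0.0863, M+6 0.2616, M+8 0.3965, M+10 0.2405; the largest is M+8.
P(M+8) = C(5,4) × 0.248^1 × 0.752^4 = 5 × 0.2480 × 0.31979477 = 0.396546 (base)
P(M+10) = C(5,5) × 0.248^0 × 0.752^5 = 1 × 1.0000 × 0.24048567 = 0.240486
Relative intensity = 0.240486 / 0.396546 × 100 = 60.65

60.65%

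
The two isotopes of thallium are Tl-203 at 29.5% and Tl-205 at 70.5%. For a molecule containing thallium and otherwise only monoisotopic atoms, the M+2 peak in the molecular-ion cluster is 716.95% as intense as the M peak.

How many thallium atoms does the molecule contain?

For n independent Tl atoms, I(M+2)/I(M) = n · (abundance Tl-205) / (abundance Tl-203) = n · 0.705/0.295.
n = 7.1695 × 0.295/0.705 = 3.00 ≈ 3

3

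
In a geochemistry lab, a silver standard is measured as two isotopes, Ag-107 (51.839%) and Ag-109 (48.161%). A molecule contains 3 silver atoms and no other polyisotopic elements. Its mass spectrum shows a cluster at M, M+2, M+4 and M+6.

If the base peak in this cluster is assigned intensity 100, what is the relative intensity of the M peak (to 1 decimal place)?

35.9

Binomial terms of (0.51839 + 0.48161)^3: M 0.1393, M+2 0.3883, M+4 0.3607, M+6 0.1117 → M+2 is the base peak.
P(M+2) = C(3,1) × 0.51839^2 × 0.48161^1 = 3 × 0.26872819 × 0.48161 = 0.388267 (base)
P(M) = C(3,0) × 0.51839^3 × 0.48161^0 = 1 × 0.13930601 × 1.0000 = 0.139306
Relative intensity = 0.139306 / 0.388267 × 100 = 35.9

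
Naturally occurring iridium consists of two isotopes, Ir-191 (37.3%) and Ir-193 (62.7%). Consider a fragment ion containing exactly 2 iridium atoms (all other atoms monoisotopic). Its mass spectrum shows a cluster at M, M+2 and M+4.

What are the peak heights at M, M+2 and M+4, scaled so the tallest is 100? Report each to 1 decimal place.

29.7 : 100.0 : 84.0

Expanding (0.373 + 0.627)^2:
P(M) = 0.373^2 = 0.139129
P(M+2) = 2 × 0.373^1 × 0.627^1 = 0.467742
P(M+4) = 0.627^2 = 0.393129
The M+2 peak is largest (0.467742); scaling to 100 gives 29.7 : 100.0 : 84.0.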